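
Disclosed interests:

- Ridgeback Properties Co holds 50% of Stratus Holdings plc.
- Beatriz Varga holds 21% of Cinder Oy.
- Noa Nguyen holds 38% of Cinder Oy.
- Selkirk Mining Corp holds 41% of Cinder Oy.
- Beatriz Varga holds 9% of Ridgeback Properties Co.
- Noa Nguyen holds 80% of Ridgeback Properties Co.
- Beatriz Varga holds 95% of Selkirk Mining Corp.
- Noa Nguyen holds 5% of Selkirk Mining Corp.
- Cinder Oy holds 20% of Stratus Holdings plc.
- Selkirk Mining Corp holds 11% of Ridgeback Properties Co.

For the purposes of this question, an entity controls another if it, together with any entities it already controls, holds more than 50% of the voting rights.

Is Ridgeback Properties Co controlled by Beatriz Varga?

Beatriz holds 95% of Selkirk, so Beatriz controls Selkirk.
Beatriz and Selkirk together hold 21% + 41% = 62% of Cinder, so Beatriz controls Cinder.
In Ridgeback, Beatriz's side holds only 11% + 9% = 20%, not > 50%.
So Beatriz does not control Ridgeback.

No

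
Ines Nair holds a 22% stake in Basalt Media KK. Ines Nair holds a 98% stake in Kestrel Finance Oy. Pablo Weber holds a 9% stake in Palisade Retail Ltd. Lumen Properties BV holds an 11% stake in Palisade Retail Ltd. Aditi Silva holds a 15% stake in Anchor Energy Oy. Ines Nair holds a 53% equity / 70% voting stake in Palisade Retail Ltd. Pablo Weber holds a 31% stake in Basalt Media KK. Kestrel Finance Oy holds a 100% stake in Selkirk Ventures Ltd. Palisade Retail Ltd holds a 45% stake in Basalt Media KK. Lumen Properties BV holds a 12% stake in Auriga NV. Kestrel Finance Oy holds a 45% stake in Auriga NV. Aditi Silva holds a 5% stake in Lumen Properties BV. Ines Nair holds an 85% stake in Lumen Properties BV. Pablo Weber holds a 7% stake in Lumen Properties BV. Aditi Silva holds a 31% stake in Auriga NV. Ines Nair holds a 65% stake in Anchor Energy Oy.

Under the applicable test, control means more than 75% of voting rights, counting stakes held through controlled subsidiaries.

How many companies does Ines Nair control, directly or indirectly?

Ines holds 98% of Kestrel, so Ines controls Kestrel.
Ines holds 85% of Lumen, so Ines controls Lumen.
Lumen and Ines together hold 11% + 70% = 81% of Palisade, so Ines controls Palisade.
Kestrel holds 100% of Selkirk, so Ines controls Selkirk.
No other company's threshold is met.
Ines controls 4 companies.

4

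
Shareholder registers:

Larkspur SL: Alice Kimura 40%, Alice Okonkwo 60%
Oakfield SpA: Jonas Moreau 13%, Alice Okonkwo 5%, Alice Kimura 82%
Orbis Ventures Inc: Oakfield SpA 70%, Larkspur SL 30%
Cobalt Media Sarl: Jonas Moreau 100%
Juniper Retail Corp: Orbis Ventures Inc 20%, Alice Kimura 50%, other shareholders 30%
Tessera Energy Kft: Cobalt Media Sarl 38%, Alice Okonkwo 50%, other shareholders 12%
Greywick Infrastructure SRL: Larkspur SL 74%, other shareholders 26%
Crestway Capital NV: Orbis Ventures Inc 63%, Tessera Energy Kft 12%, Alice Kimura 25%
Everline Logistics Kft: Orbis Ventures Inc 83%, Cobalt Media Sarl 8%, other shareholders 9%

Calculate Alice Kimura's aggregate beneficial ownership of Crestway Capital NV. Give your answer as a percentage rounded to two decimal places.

Alice Kimura reaches Crestway along 3 paths.
Via Oakfield → Orbis: 82% × 70% × 63% = 36.162%.
Via Larkspur → Orbis: 40% × 30% × 63% = 7.56%.
Direct stake: 25% = 25%.
Total: 36.162% + 7.56% + 25% = 68.722%.
Rounded: 68.72%.

68.72%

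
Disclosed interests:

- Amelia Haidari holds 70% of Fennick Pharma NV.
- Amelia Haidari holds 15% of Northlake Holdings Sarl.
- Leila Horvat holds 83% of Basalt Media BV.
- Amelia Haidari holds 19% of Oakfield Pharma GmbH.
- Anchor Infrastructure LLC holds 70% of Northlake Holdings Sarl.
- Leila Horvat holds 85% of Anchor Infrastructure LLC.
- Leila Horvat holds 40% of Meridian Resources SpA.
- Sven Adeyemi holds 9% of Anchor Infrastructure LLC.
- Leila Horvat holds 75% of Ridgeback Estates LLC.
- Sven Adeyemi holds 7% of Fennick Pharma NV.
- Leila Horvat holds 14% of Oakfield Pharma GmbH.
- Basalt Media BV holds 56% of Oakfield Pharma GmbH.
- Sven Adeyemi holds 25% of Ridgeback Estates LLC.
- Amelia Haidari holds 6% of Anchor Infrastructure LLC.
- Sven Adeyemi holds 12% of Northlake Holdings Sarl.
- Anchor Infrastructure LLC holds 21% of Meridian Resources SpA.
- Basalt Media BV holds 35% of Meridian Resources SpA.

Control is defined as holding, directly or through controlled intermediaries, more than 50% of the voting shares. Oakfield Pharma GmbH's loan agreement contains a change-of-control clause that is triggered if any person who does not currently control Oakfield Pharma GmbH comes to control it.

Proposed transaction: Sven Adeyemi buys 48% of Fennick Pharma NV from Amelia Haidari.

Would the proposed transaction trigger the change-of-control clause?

The purchase adds only to Sven's holdings (Amelia's stake shrinks), so Sven is the only person who could newly come to control Oakfield.
Sven's largest direct stake is 25% in Ridgeback, which does not meet the threshold, so Sven controls no company.
Neither Sven nor any entity Sven controls holds any voting interest in Oakfield.
So before the transaction, Sven does not control Oakfield.
After the purchase, Sven's direct stake in Fennick rises to 7% + 48% = 55%, and Amelia's stake falls to 22%.
Sven holds 55% of Fennick, so Sven controls Fennick.
After the transaction, neither Sven nor any entity Sven controls holds a voting interest in Oakfield, so Sven still does not control it.
No new person acquires control, so the clause is not triggered.

No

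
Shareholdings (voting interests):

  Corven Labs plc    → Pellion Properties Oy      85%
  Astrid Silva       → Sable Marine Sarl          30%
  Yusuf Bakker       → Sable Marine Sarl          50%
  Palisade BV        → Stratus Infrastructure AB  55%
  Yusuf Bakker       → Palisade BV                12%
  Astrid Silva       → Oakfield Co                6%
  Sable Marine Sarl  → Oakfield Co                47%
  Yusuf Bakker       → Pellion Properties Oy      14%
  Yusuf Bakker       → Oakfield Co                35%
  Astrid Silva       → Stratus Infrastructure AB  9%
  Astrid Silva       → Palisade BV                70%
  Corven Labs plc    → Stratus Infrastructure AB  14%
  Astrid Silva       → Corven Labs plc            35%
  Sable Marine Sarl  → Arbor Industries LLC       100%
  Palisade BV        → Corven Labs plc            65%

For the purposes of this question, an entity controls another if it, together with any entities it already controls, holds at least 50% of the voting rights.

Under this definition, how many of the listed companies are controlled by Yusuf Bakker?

3

Yusuf holds 50% of Sable, so Yusuf controls Sable.
Sable and Yusuf together hold 47% + 35% = 82% of Oakfield, so Yusuf controls Oakfield.
Sable holds 100% of Arbor, so Yusuf controls Arbor.
No other company's threshold is met.
Yusuf controls 3 companies.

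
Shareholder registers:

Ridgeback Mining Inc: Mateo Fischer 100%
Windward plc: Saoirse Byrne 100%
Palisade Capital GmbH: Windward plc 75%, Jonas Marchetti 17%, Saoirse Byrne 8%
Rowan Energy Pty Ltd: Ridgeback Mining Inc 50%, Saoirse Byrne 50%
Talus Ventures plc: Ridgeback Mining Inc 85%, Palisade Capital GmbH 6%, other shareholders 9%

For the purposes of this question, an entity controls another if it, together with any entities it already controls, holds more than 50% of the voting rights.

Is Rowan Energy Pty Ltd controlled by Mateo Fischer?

Mateo holds 100% of Ridgeback, so Mateo controls Ridgeback.
Ridgeback holds 85% of Talus, so Mateo controls Talus.
In Rowan, Mateo's side holds only 50%, not > 50%.
So Mateo does not control Rowan.

No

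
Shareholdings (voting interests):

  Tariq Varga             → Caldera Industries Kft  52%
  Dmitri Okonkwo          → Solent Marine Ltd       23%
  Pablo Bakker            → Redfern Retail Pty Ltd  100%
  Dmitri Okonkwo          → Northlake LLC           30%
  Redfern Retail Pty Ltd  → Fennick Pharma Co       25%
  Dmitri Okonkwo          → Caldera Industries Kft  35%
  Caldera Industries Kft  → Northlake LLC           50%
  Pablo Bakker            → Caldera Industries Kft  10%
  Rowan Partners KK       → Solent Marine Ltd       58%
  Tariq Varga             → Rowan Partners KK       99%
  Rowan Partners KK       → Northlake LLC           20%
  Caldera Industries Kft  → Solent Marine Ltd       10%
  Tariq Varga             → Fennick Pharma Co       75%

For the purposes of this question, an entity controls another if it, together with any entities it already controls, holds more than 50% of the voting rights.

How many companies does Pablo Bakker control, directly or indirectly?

1

Pablo holds 100% of Redfern, so Pablo controls Redfern.
No other company's threshold is met.
Pablo controls 1 company.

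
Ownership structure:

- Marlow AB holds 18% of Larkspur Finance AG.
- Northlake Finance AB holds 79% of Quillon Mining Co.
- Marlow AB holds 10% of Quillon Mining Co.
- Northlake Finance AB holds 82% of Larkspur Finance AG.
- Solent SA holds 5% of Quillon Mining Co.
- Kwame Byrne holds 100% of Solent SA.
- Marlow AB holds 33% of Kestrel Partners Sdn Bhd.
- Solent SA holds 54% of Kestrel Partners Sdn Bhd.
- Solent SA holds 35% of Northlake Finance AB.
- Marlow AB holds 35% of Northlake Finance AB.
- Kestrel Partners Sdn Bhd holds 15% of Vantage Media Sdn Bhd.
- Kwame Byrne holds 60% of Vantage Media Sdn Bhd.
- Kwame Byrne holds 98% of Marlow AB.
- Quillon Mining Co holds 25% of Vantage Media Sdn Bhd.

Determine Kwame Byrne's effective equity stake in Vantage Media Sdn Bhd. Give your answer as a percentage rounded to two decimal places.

Kwame reaches Vantage along 7 paths.
Direct stake: 60% = 60%.
Via Marlow → Kestrel: 98% × 33% × 15% = 4.851%.
Via Solent → Kestrel: 100% × 54% × 15% = 8.1%.
Via Marlow → Northlake → Quillon: 98% × 35% × 79% × 25% = 6.77425%.
Via Solent → Northlake → Quillon: 100% × 35% × 79% × 25% = 6.9125%.
Via Marlow → Quillon: 98% × 10% × 25% = 2.45%.
Via Solent → Quillon: 100% × 5% × 25% = 1.25%.
Total: 60% + 4.851% + 8.1% + 6.77425% + 6.9125% + 2.45% + 1.25% = 90.33775%.
Rounded: 90.34%.

90.34%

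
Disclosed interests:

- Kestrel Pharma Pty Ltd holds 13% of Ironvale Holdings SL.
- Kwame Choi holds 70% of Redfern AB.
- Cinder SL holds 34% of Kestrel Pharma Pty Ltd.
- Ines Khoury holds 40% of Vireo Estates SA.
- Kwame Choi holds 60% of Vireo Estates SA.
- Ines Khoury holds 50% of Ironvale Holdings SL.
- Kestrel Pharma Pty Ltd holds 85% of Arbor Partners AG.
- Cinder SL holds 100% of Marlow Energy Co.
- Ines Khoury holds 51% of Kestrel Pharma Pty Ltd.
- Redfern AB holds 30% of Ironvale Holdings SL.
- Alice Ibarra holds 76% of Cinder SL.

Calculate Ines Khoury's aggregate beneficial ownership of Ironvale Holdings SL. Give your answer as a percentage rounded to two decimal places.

56.63%

Ines reaches Ironvale along 2 paths.
Direct stake: 50% = 50%.
Via Kestrel: 51% × 13% = 6.63%.
Total: 50% + 6.63% = 56.63%.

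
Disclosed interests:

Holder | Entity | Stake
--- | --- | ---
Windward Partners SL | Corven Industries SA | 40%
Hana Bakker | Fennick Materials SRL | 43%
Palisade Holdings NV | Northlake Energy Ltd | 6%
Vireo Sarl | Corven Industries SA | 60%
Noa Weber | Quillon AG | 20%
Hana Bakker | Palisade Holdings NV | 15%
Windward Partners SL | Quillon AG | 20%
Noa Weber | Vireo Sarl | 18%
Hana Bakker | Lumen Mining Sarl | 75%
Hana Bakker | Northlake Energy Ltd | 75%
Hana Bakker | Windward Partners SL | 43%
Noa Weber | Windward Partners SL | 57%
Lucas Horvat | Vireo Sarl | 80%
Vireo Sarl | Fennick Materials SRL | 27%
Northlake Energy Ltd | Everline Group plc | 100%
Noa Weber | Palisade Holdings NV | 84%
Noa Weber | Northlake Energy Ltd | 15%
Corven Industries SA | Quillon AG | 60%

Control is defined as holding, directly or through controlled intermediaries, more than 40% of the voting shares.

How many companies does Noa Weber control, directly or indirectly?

Noa holds 84% of Palisade, so Noa controls Palisade.
Noa holds 57% of Windward, so Noa controls Windward.
No other company's threshold is met.
Noa controls 2 companies.

2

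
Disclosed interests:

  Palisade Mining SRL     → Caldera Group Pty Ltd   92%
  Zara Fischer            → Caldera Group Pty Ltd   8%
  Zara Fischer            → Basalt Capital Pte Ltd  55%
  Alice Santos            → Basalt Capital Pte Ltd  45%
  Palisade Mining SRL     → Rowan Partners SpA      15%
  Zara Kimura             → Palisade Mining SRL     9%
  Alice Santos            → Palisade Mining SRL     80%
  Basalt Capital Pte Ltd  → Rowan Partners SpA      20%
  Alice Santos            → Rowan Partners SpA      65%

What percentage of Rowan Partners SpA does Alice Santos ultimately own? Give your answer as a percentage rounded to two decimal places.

86.00%

Alice reaches Rowan along 3 paths.
Via Basalt: 45% × 20% = 9%.
Via Palisade: 80% × 15% = 12%.
Direct stake: 65% = 65%.
Total: 9% + 12% + 65% = 86%.
Rounded: 86.00%.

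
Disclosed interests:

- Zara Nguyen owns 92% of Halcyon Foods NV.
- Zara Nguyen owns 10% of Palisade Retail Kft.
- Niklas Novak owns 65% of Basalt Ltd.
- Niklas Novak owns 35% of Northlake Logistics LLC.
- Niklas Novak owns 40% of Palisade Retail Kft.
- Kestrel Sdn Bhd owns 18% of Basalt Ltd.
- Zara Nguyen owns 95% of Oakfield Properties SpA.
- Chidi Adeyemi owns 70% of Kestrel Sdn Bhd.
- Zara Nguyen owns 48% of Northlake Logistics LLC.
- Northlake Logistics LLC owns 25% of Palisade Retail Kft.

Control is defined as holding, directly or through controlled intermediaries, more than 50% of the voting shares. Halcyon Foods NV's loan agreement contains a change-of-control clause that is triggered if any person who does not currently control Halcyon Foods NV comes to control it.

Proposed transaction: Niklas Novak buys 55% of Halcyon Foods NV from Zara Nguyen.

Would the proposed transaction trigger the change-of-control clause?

Yes

The purchase adds only to Niklas's holdings (Zara's stake shrinks), so Niklas is the only person who could newly come to control Halcyon.
Niklas holds 65% of Basalt, so Niklas controls Basalt.
Neither Niklas nor any entity Niklas controls holds any voting interest in Halcyon.
So before the transaction, Niklas does not control Halcyon.
After the purchase, Niklas holds 55% of Halcyon directly, and Zara's stake falls to 37%.
Niklas holds 55% of Halcyon, so Niklas controls Halcyon.
Niklas did not control Halcyon before and does after, so the clause is triggered.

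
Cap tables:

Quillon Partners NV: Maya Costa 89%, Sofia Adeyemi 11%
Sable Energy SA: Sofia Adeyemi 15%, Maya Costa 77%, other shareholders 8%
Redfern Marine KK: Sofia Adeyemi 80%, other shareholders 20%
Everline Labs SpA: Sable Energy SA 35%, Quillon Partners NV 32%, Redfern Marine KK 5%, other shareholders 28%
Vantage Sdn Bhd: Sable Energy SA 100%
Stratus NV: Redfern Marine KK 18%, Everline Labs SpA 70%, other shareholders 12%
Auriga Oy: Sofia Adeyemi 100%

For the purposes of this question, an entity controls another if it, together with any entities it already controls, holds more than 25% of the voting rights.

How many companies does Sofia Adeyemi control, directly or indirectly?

2

Sofia holds 80% of Redfern, so Sofia controls Redfern.
Sofia holds 100% of Auriga, so Sofia controls Auriga.
No other company's threshold is met.
Sofia controls 2 companies.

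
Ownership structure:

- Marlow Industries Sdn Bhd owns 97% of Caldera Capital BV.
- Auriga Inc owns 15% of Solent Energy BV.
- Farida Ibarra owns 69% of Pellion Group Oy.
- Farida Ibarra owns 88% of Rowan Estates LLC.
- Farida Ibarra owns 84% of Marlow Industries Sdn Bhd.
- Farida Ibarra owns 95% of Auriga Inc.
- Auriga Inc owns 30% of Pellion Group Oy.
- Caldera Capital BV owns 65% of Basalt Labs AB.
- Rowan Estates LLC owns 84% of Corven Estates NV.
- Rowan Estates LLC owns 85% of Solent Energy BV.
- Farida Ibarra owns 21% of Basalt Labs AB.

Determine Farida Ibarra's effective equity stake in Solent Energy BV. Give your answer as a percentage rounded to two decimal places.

Farida reaches Solent along 2 paths.
Via Auriga: 95% × 15% = 14.25%.
Via Rowan: 88% × 85% = 74.8%.
Total: 14.25% + 74.8% = 89.05%.

89.05%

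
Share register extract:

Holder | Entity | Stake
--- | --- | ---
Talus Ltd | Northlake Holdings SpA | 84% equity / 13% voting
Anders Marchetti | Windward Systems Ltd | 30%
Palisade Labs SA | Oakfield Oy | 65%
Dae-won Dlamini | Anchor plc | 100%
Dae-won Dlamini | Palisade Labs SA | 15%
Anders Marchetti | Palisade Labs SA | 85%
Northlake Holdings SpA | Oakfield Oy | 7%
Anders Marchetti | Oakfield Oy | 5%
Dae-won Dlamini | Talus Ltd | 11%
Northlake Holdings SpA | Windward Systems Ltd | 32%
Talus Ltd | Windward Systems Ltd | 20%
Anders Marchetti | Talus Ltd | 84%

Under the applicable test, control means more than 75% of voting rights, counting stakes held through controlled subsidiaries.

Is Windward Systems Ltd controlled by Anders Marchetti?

Anders holds 84% of Talus, so Anders controls Talus.
Anders holds 85% of Palisade, so Anders controls Palisade.
In Windward, Anders's side holds only 20% + 30% = 50%, not > 75%.
So Anders does not control Windward.

No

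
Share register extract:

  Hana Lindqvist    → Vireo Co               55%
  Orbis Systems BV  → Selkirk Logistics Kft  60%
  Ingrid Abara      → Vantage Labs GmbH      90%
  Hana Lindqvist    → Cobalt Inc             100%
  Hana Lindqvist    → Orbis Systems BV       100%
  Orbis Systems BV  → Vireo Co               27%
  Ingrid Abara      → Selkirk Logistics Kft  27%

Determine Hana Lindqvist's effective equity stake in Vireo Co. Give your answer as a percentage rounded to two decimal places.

82.00%

Hana reaches Vireo along 2 paths.
Direct stake: 55% = 55%.
Via Orbis: 100% × 27% = 27%.
Total: 55% + 27% = 82%.
Rounded: 82.00%.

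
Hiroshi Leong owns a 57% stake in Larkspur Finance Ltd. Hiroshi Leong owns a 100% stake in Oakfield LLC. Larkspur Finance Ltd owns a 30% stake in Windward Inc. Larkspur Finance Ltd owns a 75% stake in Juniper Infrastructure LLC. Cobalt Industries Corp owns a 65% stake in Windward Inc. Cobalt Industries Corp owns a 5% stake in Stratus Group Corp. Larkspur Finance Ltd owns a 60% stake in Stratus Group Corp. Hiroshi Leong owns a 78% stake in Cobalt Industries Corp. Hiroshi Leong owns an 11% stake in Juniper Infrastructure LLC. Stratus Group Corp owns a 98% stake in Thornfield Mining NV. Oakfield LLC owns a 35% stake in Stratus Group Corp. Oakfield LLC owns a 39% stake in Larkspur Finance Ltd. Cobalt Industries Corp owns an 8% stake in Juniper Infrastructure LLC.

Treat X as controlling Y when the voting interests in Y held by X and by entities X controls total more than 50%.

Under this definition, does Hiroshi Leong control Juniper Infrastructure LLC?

Hiroshi holds 78% of Cobalt, so Hiroshi controls Cobalt.
Hiroshi holds 100% of Oakfield, so Hiroshi controls Oakfield.
Oakfield and Hiroshi together hold 39% + 57% = 96% of Larkspur, so Hiroshi controls Larkspur.
Cobalt and Larkspur and Hiroshi together hold 8% + 75% + 11% = 94% of Juniper, so Hiroshi controls Juniper.

Yes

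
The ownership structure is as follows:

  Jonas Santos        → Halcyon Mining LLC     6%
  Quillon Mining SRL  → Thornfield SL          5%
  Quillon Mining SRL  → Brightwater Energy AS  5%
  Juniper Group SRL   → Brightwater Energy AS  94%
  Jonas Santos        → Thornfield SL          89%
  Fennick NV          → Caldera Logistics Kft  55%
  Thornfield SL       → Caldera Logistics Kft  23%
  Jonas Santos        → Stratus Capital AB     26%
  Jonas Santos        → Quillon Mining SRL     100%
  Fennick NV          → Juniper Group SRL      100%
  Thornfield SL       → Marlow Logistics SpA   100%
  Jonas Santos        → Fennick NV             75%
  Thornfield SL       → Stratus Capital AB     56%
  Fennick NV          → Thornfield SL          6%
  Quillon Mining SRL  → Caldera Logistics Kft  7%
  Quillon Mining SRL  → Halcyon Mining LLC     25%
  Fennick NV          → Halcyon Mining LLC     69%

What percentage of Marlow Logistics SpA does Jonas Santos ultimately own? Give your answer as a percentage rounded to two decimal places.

98.50%

Jonas reaches Marlow along 3 paths.
Via Thornfield: 89% × 100% = 89%.
Via Quillon → Thornfield: 100% × 5% × 100% = 5%.
Via Fennick → Thornfield: 75% × 6% × 100% = 4.5%.
Total: 89% + 5% + 4.5% = 98.5%.
Rounded: 98.50%.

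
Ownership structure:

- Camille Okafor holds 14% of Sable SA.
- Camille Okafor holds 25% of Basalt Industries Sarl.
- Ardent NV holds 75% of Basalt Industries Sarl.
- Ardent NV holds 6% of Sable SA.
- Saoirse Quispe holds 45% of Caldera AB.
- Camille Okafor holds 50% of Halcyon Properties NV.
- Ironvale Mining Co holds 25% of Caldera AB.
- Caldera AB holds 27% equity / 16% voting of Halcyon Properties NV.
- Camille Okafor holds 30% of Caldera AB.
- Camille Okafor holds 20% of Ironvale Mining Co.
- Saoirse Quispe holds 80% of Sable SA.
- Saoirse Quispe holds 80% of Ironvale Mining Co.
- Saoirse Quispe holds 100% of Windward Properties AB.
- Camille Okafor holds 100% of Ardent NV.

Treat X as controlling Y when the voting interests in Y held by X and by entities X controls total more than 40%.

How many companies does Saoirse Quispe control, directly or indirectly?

4

Saoirse holds 80% of Ironvale, so Saoirse controls Ironvale.
Saoirse holds 100% of Windward, so Saoirse controls Windward.
Saoirse and Ironvale together hold 45% + 25% = 70% of Caldera, so Saoirse controls Caldera.
Saoirse holds 80% of Sable, so Saoirse controls Sable.
No other company's threshold is met.
Saoirse controls 4 companies.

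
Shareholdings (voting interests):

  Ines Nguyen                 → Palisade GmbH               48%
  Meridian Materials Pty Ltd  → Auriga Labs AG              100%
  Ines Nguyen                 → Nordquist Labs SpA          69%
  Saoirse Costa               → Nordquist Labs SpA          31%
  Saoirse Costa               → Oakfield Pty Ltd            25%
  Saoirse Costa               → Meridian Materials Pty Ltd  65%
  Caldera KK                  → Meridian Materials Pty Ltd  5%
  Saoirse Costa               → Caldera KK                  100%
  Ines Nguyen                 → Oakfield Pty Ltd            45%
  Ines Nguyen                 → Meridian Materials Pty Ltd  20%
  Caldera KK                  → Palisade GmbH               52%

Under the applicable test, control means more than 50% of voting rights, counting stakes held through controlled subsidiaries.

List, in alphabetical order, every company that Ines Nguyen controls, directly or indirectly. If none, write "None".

Ines holds 69% of Nordquist, so Ines controls Nordquist.
No other company's threshold is met.

Nordquist Labs SpA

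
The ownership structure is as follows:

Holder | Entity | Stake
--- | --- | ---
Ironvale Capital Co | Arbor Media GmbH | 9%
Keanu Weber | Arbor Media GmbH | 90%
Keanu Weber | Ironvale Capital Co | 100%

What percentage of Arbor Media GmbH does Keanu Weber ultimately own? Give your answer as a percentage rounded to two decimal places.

99.00%

Keanu reaches Arbor along 2 paths.
Direct stake: 90% = 90%.
Via Ironvale: 100% × 9% = 9%.
Total: 90% + 9% = 99%.
Rounded: 99.00%.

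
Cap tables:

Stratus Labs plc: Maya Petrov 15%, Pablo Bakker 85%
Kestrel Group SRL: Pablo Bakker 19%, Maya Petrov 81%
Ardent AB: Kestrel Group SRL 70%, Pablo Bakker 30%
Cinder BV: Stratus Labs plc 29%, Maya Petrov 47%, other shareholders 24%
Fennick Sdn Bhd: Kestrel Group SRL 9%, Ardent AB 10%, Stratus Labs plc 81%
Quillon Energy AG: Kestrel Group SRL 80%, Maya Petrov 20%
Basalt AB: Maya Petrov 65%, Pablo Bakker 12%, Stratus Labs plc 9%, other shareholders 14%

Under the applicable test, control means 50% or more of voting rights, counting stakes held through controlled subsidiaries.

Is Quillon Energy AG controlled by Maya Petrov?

Yes

Maya holds 81% of Kestrel, so Maya controls Kestrel.
Kestrel and Maya together hold 80% + 20% = 100% of Quillon, so Maya controls Quillon.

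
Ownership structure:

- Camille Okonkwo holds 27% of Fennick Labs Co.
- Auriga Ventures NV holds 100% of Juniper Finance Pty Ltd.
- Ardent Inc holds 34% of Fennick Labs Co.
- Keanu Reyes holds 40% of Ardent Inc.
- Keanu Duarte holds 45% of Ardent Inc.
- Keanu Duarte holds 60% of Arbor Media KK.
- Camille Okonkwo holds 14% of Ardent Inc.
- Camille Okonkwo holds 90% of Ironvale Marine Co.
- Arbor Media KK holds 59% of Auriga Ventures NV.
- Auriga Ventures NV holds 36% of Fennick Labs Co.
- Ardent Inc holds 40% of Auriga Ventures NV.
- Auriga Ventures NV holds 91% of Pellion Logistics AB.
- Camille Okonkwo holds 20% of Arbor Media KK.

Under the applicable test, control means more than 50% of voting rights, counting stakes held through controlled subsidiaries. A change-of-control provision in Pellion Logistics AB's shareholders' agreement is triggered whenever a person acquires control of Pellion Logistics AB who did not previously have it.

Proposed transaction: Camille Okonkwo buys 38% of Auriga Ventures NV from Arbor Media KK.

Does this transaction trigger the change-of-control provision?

The purchase adds only to Camille's holdings (Arbor's stake shrinks), so Camille is the only person who could newly come to control Pellion.
Camille holds 90% of Ironvale, so Camille controls Ironvale.
Neither Camille nor any entity Camille controls holds any voting interest in Pellion.
So before the transaction, Camille does not control Pellion.
After the purchase, Camille holds 38% of Auriga directly, and Arbor's stake falls to 21%.
Camille's side now holds 38% of Auriga, not > 50%, so Camille still does not control Auriga.
After the transaction, neither Camille nor any entity Camille controls holds a voting interest in Pellion, so Camille still does not control it.
No new person acquires control, so the clause is not triggered.

No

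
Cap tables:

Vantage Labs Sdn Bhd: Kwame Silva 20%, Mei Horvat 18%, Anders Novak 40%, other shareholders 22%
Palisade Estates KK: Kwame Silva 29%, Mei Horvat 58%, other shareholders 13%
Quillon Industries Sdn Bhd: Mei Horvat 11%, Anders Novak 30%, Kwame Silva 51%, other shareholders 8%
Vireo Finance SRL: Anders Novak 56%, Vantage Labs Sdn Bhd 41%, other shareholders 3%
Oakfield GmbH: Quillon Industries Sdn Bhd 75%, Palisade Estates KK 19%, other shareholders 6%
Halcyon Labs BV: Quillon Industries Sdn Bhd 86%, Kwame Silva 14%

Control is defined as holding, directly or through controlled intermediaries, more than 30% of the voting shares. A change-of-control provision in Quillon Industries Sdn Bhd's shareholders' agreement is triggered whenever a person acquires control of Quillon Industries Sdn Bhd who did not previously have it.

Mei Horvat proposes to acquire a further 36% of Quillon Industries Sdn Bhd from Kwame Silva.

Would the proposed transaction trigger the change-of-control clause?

Yes

The purchase adds only to Mei's holdings (Kwame's stake shrinks), so Mei is the only person who could newly come to control Quillon.
Mei holds 58% of Palisade, so Mei controls Palisade.
In Quillon, Mei's side holds only 11%, not > 30%.
So before the transaction, Mei does not control Quillon.
After the purchase, Mei's direct stake in Quillon rises to 11% + 36% = 47%, and Kwame's stake falls to 15%.
Mei holds 47% of Quillon, so Mei controls Quillon.
Mei did not control Quillon before and does after, so the clause is triggered.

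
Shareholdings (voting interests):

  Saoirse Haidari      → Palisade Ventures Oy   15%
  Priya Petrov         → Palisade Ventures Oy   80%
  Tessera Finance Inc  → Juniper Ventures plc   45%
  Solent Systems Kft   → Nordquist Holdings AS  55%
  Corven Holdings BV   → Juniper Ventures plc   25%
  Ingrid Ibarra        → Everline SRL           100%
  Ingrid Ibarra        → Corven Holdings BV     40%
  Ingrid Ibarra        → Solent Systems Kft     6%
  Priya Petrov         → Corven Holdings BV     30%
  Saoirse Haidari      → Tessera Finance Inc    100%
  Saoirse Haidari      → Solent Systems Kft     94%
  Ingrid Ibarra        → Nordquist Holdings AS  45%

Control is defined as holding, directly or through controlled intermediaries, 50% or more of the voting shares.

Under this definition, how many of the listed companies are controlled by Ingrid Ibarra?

1

Ingrid holds 100% of Everline, so Ingrid controls Everline.
No other company's threshold is met.
Ingrid controls 1 company.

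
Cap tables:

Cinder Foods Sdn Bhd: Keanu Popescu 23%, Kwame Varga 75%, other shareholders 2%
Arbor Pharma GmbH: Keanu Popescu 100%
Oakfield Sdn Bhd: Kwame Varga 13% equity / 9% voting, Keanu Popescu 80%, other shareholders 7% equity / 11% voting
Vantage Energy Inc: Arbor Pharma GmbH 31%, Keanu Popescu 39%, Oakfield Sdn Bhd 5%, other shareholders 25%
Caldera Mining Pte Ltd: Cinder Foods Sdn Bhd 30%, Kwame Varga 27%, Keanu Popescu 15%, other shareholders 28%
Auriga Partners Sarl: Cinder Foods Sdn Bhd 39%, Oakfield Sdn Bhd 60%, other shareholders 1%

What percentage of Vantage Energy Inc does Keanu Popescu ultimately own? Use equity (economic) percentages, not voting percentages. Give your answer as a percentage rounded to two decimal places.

74.00%

Keanu reaches Vantage along 3 paths.
Via Arbor: 100% × 31% = 31%.
Direct stake: 39% = 39%.
Via Oakfield: 80% × 5% = 4%.
Total: 31% + 39% + 4% = 74%.
Rounded: 74.00%.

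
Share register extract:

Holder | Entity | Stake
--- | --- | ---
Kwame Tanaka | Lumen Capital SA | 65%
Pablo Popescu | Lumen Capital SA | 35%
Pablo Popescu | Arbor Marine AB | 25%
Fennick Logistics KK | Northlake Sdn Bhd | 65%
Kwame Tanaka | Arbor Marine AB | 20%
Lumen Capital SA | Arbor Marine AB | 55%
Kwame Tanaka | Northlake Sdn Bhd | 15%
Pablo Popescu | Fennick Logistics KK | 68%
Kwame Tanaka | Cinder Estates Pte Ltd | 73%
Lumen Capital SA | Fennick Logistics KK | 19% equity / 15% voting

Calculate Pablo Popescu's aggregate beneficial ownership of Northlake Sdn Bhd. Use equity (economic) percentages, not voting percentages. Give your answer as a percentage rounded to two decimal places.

Pablo reaches Northlake along 2 paths.
Via Fennick: 68% × 65% = 44.2%.
Via Lumen → Fennick: 35% × 19% × 65% = 4.3225%.
Total: 44.2% + 4.3225% = 48.5225%.
Rounded: 48.52%.

48.52%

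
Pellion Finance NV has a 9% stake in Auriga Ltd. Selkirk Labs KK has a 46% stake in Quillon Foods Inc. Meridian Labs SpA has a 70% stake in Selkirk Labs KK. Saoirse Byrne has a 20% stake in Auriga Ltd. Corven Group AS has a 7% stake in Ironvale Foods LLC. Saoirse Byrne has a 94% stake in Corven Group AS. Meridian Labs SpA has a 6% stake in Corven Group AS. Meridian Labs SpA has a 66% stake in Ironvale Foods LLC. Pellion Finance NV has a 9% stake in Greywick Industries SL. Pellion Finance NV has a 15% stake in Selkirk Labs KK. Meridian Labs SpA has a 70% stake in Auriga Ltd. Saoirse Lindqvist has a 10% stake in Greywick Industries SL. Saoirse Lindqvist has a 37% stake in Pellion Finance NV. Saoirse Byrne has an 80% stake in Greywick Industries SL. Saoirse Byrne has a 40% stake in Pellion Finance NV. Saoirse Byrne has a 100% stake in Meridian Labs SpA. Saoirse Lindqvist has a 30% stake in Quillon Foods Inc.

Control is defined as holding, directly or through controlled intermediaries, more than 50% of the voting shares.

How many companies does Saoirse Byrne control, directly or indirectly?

Saoirse Byrne holds 100% of Meridian, so Saoirse Byrne controls Meridian.
Meridian holds 70% of Selkirk, so Saoirse Byrne controls Selkirk.
Meridian and Saoirse Byrne together hold 70% + 20% = 90% of Auriga, so Saoirse Byrne controls Auriga.
Meridian and Saoirse Byrne together hold 6% + 94% = 100% of Corven, so Saoirse Byrne controls Corven.
Corven and Meridian together hold 7% + 66% = 73% of Ironvale, so Saoirse Byrne controls Ironvale.
Saoirse Byrne holds 80% of Greywick, so Saoirse Byrne controls Greywick.
No other company's threshold is met.
Saoirse Byrne controls 6 companies.

6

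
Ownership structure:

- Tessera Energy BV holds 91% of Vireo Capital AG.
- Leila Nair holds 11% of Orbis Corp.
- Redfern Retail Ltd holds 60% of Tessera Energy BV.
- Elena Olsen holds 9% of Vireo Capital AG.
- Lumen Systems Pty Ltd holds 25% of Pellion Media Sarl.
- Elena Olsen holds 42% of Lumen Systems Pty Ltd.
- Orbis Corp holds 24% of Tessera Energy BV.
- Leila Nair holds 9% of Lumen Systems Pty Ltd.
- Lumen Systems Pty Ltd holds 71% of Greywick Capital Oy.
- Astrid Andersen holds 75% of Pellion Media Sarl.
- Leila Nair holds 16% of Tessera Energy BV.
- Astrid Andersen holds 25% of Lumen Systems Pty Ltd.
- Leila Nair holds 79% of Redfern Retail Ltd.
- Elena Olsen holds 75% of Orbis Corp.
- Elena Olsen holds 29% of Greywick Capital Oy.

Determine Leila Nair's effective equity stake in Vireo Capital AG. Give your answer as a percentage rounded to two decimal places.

Leila reaches Vireo along 3 paths.
Via Orbis → Tessera: 11% × 24% × 91% = 2.4024%.
Via Tessera: 16% × 91% = 14.56%.
Via Redfern → Tessera: 79% × 60% × 91% = 43.134%.
Total: 2.4024% + 14.56% + 43.134% = 60.0964%.
Rounded: 60.10%.

60.10%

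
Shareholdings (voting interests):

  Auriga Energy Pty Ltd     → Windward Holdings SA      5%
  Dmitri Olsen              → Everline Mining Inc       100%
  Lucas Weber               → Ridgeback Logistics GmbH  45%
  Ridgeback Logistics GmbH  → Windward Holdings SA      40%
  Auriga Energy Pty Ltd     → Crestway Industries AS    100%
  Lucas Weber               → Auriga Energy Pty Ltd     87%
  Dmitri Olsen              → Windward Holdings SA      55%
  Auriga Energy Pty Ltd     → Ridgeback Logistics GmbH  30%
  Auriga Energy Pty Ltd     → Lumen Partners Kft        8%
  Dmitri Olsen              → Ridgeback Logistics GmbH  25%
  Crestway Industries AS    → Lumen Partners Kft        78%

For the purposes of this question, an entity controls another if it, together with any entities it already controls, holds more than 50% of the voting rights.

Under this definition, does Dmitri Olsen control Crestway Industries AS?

No

Dmitri holds 100% of Everline, so Dmitri controls Everline.
Dmitri holds 55% of Windward, so Dmitri controls Windward.
Neither Dmitri nor any entity Dmitri controls holds any voting interest in Crestway.
So Dmitri does not control Crestway.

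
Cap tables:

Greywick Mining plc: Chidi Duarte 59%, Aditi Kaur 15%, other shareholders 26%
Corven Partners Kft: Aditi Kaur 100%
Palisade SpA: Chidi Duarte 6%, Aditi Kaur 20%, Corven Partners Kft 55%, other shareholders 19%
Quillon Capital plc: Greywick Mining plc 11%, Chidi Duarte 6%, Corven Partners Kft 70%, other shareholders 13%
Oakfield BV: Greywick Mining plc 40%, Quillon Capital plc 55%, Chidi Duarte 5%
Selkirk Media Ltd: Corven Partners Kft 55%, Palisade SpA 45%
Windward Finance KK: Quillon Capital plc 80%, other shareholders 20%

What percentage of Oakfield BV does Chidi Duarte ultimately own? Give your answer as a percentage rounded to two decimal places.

35.47%

Chidi reaches Oakfield along 4 paths.
Via Greywick: 59% × 40% = 23.6%.
Via Greywick → Quillon: 59% × 11% × 55% = 3.5695%.
Via Quillon: 6% × 55% = 3.3%.
Direct stake: 5% = 5%.
Total: 23.6% + 3.5695% + 3.3% + 5% = 35.4695%.
Rounded: 35.47%.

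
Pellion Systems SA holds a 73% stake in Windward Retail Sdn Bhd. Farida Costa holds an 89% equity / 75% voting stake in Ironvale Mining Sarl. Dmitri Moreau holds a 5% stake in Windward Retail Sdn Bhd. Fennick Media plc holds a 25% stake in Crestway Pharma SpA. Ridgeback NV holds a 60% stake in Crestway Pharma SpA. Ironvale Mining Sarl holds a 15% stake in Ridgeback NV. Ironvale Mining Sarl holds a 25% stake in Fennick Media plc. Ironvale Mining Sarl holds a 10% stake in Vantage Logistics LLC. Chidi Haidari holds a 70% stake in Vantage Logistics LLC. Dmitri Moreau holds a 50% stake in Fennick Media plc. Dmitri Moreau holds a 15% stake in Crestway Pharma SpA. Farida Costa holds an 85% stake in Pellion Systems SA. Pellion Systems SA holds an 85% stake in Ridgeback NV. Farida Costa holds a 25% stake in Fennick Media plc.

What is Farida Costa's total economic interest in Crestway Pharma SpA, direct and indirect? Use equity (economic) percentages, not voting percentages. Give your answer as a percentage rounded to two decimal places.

63.17%

Farida reaches Crestway along 4 paths.
Via Ironvale → Ridgeback: 89% × 15% × 60% = 8.01%.
Via Pellion → Ridgeback: 85% × 85% × 60% = 43.35%.
Via Ironvale → Fennick: 89% × 25% × 25% = 5.5625%.
Via Fennick: 25% × 25% = 6.25%.
Total: 8.01% + 43.35% + 5.5625% + 6.25% = 63.1725%.
Rounded: 63.17%.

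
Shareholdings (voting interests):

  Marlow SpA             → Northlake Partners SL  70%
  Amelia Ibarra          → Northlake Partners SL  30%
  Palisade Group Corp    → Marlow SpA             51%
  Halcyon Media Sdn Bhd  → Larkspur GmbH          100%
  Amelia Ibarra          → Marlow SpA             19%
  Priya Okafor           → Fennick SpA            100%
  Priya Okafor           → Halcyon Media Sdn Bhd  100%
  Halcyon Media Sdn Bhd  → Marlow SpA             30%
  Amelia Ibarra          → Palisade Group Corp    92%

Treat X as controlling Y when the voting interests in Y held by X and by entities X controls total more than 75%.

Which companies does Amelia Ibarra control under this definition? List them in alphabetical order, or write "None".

Palisade Group Corp

Amelia holds 92% of Palisade, so Amelia controls Palisade.
No other company's threshold is met.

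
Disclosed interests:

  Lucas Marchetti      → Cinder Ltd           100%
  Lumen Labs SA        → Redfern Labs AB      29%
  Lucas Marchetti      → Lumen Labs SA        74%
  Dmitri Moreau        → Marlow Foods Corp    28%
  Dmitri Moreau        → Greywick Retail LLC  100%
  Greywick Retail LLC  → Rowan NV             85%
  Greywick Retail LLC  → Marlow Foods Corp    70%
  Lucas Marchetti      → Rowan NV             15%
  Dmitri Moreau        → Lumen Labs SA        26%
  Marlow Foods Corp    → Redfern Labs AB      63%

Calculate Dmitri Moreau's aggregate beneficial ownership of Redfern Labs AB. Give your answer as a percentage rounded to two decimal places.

Dmitri reaches Redfern along 3 paths.
Via Lumen: 26% × 29% = 7.54%.
Via Marlow: 28% × 63% = 17.64%.
Via Greywick → Marlow: 100% × 70% × 63% = 44.1%.
Total: 7.54% + 17.64% + 44.1% = 69.28%.

69.28%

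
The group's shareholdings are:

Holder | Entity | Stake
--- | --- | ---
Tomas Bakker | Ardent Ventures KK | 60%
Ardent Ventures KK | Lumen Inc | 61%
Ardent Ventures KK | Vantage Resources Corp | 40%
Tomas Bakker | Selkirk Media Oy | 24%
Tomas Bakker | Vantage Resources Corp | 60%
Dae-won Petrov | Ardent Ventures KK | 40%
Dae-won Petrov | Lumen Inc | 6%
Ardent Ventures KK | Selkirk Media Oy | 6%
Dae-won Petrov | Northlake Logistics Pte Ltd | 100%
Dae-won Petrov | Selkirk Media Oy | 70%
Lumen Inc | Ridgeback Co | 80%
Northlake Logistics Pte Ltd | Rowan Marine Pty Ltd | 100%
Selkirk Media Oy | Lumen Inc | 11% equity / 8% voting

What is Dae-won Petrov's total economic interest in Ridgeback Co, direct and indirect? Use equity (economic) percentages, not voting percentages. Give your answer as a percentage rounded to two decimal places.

Dae-won reaches Ridgeback along 4 paths.
Via Selkirk → Lumen: 70% × 11% × 80% = 6.16%.
Via Ardent → Selkirk → Lumen: 40% × 6% × 11% × 80% = 0.2112%.
Via Ardent → Lumen: 40% × 61% × 80% = 19.52%.
Via Lumen: 6% × 80% = 4.8%.
Total: 6.16% + 0.2112% + 19.52% + 4.8% = 30.6912%.
Rounded: 30.69%.

30.69%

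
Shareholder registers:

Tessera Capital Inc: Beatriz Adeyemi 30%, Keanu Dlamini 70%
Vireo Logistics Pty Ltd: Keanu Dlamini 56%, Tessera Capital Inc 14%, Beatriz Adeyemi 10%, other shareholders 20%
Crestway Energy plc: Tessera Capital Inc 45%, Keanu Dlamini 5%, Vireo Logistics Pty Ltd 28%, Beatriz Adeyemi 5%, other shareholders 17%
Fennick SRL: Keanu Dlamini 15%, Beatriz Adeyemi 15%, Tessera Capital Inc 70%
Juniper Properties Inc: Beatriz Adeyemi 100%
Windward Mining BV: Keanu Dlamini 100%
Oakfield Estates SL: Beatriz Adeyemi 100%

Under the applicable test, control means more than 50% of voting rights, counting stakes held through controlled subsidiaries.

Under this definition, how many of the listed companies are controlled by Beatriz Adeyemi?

2

Beatriz holds 100% of Juniper, so Beatriz controls Juniper.
Beatriz holds 100% of Oakfield, so Beatriz controls Oakfield.
No other company's threshold is met.
Beatriz controls 2 companies.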